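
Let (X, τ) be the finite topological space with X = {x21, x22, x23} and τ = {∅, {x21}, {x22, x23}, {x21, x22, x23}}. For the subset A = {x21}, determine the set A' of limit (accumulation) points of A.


A' = ∅

For each x ∈ X, list the open sets U ∈ τ with x ∈ U, then check whether U ∩ (A ∖ {x}) ≠ ∅ for every such U.
  x = x21: open {x21} ∋ x has {x21} ∩ (A ∖ {x21}) = ∅, so x is NOT a limit point.
  x = x22: open {x22, x23} ∋ x has {x22, x23} ∩ (A ∖ {x22}) = ∅, so x is NOT a limit point.
  x = x23: open {x22, x23} ∋ x has {x22, x23} ∩ (A ∖ {x23}) = ∅, so x is NOT a limit point.
Collecting: A' = ∅.


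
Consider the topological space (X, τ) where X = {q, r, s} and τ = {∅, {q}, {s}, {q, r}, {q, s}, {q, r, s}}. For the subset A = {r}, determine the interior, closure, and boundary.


int(A) = ∅, cl(A) = {r}, ∂A = {r}.

Closed sets in (X, τ) are complements of opens:
  closed(X, τ) = {∅, {r}, {s}, {q, r}, {r, s}, {q, r, s}}.
int(A) = ⋃ {U ∈ τ : U ⊆ A}. Opens contained in A: ∅.
Taking the union of these: int(A) = ∅.
cl(A) = ⋂ {C closed : A ⊆ C}. Closed sets containing A: {r}, {q, r}, {r, s}, {q, r, s}.
Intersecting these: cl(A) = {r}.
∂A = cl(A) ∖ int(A) = {r} ∖ ∅ = {r}.


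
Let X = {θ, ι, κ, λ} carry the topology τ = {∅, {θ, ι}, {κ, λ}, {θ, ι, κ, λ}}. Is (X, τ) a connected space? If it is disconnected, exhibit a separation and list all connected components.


(X, τ) is disconnected; components = [{θ, ι}, {κ, λ}].

Find clopen sets (U ∈ τ with X ∖ U ∈ τ):
  U = ∅, X ∖ U = {θ, ι, κ, λ} — both open, so U is clopen.
  U = {θ, ι}, X ∖ U = {κ, λ} — both open, so U is clopen.
  U = {κ, λ}, X ∖ U = {θ, ι} — both open, so U is clopen.
  U = {θ, ι, κ, λ}, X ∖ U = ∅ — both open, so U is clopen.
Nontrivial clopen(s) exist: e.g. {κ, λ}. So (X, τ) is disconnected.
Compute connected components by grouping points that agree on all clopens:
  component: {θ, ι}
  component: {κ, λ}


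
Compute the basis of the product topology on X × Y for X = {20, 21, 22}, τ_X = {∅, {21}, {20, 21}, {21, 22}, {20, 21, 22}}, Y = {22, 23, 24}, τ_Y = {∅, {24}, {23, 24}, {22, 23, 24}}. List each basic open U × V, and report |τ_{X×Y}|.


Basis B = {∅ × ∅, {21} × {24}, {20, 21} × {24}, {21} × {23, 24}, {21, 22} × {24}, {20, 21, 22} × {24}, {21} × {22, 23, 24}, {20, 21} × {23, 24}, {21, 22} × {23, 24}, {20, 21} × {22, 23, 24}, {20, 21, 22} × {23, 24}, {21, 22} × {22, 23, 24}, {20, 21, 22} × {22, 23, 24}}; |τ_{X×Y}| = 30.

Enumerate products U × V with U ∈ τ_X, V ∈ τ_Y (deduplicated):
  ∅ × ∅ = {} (∅)
  {21} × {24} = {(21,24)}
  {20, 21} × {24} = {(20,24), (21,24)}
  {21} × {23, 24} = {(21,23), (21,24)}
  {21, 22} × {24} = {(21,24), (22,24)}
  {20, 21, 22} × {24} = {(20,24), (21,24), (22,24)}
  {21} × {22, 23, 24} = {(21,22), (21,23), (21,24)}
  {20, 21} × {23, 24} = {(20,23), (20,24), (21,23), (21,24)}
  {21, 22} × {23, 24} = {(21,23), (21,24), (22,23), (22,24)}
  {20, 21} × {22, 23, 24} = {(20,22), (20,23), (20,24), (21,22), (21,23), (21,24)}
  {20, 21, 22} × {23, 24} = {(20,23), (20,24), (21,23), (21,24), (22,23), (22,24)}
  {21, 22} × {22, 23, 24} = {(21,22), (21,23), (21,24), (22,22), (22,23), (22,24)}
  {20, 21, 22} × {22, 23, 24} = {(20,22), (20,23), (20,24), (21,22), (21,23), (21,24), (22,22), (22,23), (22,24)}
These 13 distinct sets form the basis B.
Close under arbitrary unions to get τ_{X×Y}; counting gives |τ_{X×Y}| = 30.


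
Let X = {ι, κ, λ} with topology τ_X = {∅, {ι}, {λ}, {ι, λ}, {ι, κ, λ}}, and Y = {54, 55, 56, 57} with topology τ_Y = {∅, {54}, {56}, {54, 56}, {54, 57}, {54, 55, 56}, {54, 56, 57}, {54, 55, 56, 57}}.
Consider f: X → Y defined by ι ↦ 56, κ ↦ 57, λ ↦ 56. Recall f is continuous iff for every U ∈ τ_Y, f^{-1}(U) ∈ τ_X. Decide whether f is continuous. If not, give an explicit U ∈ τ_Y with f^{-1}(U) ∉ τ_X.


f is NOT continuous.

Compute f^{-1}(U) for each U ∈ τ_Y:
  U = ∅: f^{-1}(U) = ∅ ∈ τ_X ✓.
  U = {54}: f^{-1}(U) = ∅ ∈ τ_X ✓.
  U = {56}: f^{-1}(U) = {ι, λ} ∈ τ_X ✓.
  U = {54, 56}: f^{-1}(U) = {ι, λ} ∈ τ_X ✓.
  U = {54, 57}: f^{-1}(U) = {κ} ∉ τ_X ✗.
  U = {54, 55, 56}: f^{-1}(U) = {ι, λ} ∈ τ_X ✓.
  U = {54, 56, 57}: f^{-1}(U) = {ι, κ, λ} ∈ τ_X ✓.
  U = {54, 55, 56, 57}: f^{-1}(U) = {ι, κ, λ} ∈ τ_X ✓.
Found U = {54, 57} with f^{-1}(U) = {κ} not in τ_X. Therefore f is NOT continuous.


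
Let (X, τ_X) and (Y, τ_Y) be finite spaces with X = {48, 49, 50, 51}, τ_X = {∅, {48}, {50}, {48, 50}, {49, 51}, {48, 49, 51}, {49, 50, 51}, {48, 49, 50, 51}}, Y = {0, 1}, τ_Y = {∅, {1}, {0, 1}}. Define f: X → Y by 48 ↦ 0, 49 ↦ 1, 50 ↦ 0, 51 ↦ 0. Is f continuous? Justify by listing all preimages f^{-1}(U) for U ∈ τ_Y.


f is NOT continuous.

Compute f^{-1}(U) for each U ∈ τ_Y:
  U = ∅: f^{-1}(U) = ∅ ∈ τ_X ✓.
  U = {1}: f^{-1}(U) = {49} ∉ τ_X ✗.
  U = {0, 1}: f^{-1}(U) = {48, 49, 50, 51} ∈ τ_X ✓.
Found U = {1} with f^{-1}(U) = {49} not in τ_X. Therefore f is NOT continuous.


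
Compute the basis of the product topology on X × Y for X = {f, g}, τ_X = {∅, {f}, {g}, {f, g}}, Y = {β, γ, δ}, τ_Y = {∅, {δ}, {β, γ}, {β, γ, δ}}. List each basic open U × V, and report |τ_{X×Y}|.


Basis B = {∅ × ∅, {f} × {δ}, {g} × {δ}, {f} × {β, γ}, {f, g} × {δ}, {g} × {β, γ}, {f} × {β, γ, δ}, {g} × {β, γ, δ}, {f, g} × {β, γ}, {f, g} × {β, γ, δ}}; |τ_{X×Y}| = 16.

Enumerate products U × V with U ∈ τ_X, V ∈ τ_Y (deduplicated):
  ∅ × ∅ = {} (∅)
  {f} × {δ} = {(f,δ)}
  {g} × {δ} = {(g,δ)}
  {f} × {β, γ} = {(f,β), (f,γ)}
  {f, g} × {δ} = {(f,δ), (g,δ)}
  {g} × {β, γ} = {(g,β), (g,γ)}
  {f} × {β, γ, δ} = {(f,β), (f,γ), (f,δ)}
  {g} × {β, γ, δ} = {(g,β), (g,γ), (g,δ)}
  {f, g} × {β, γ} = {(f,β), (f,γ), (g,β), (g,γ)}
  {f, g} × {β, γ, δ} = {(f,β), (f,γ), (f,δ), (g,β), (g,γ), (g,δ)}
These 10 distinct sets form the basis B.
Close under arbitrary unions to get τ_{X×Y}; counting gives |τ_{X×Y}| = 16.


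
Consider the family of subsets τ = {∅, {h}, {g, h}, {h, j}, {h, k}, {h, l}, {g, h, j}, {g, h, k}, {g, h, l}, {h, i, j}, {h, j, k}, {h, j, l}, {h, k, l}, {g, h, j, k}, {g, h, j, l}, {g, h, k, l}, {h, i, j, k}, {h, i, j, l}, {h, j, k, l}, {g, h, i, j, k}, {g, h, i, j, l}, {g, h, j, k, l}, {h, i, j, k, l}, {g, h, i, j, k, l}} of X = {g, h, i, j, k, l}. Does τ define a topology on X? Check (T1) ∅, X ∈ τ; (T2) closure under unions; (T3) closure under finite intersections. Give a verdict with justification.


τ is NOT a topology on X.

Axiom (T1): ∅ ∈ τ? Yes; X ∈ τ? Yes.
Axiom (T2/T3): check pairwise unions and intersections of members of τ.
Counterexample for (T2): {g, h} ∪ {h, i, j} = {g, h, i, j} ∉ τ. Therefore τ is NOT a topology.


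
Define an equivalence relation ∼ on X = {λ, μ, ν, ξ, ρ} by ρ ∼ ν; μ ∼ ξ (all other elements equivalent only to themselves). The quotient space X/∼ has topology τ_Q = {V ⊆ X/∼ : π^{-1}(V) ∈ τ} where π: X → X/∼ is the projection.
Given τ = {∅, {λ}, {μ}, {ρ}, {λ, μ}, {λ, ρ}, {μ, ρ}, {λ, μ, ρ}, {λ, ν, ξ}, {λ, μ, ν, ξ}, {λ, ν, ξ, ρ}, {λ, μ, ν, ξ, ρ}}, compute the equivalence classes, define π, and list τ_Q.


X/∼ = {[λ], [μ=ξ], [ν=ρ]}; |τ_Q| = 3.

Equivalence classes: [λ], [μ=ξ], [ν=ρ].
Quotient map π: X → X/∼ sends λ ↦ [λ], μ ↦ [μ=ξ], ν ↦ [ν=ρ], ξ ↦ [μ=ξ], ρ ↦ [ν=ρ].
For each subset V ⊆ X/∼, compute π^{-1}(V) ⊆ X and check whether π^{-1}(V) ∈ τ. V is open in τ_Q iff π^{-1}(V) ∈ τ.
  V = {}: π^{-1}(V) = ∅ ∈ τ ✓.
  V = {[λ]}: π^{-1}(V) = {λ} ∈ τ ✓.
  V = {[μ=ξ]}: π^{-1}(V) = {μ, ξ} ∉ τ ✗.
  V = {[λ], [μ=ξ]}: π^{-1}(V) = {λ, μ, ξ} ∉ τ ✗.
  V = {[ν=ρ]}: π^{-1}(V) = {ν, ρ} ∉ τ ✗.
  V = {[λ], [ν=ρ]}: π^{-1}(V) = {λ, ν, ρ} ∉ τ ✗.
  V = {[μ=ξ], [ν=ρ]}: π^{-1}(V) = {μ, ν, ξ, ρ} ∉ τ ✗.
  V = {[λ], [μ=ξ], [ν=ρ]}: π^{-1}(V) = {λ, μ, ν, ξ, ρ} ∈ τ ✓.
Open sets in the quotient: τ_Q = {{}, {[λ]}, {[λ], [μ=ξ], [ν=ρ]}} (3 elements).


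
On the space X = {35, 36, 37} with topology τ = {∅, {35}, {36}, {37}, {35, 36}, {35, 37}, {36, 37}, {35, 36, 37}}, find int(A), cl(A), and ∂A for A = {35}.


int(A) = {35}, cl(A) = {35}, ∂A = ∅.

Closed sets in (X, τ) are complements of opens:
  closed(X, τ) = {∅, {35}, {36}, {37}, {35, 36}, {35, 37}, {36, 37}, {35, 36, 37}}.
int(A) = ⋃ {U ∈ τ : U ⊆ A}. Opens contained in A: ∅, {35}.
Taking the union of these: int(A) = {35}.
cl(A) = ⋂ {C closed : A ⊆ C}. Closed sets containing A: {35}, {35, 36}, {35, 37}, {35, 36, 37}.
Intersecting these: cl(A) = {35}.
∂A = cl(A) ∖ int(A) = {35} ∖ {35} = ∅.


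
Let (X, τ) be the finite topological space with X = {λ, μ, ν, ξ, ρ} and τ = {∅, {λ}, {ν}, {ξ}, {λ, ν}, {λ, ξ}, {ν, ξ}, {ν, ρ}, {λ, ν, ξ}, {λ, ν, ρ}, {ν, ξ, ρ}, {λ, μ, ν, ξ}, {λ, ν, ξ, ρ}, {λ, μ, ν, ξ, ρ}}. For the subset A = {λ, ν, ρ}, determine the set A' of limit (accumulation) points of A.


A' = {μ, ρ}

For each x ∈ X, list the open sets U ∈ τ with x ∈ U, then check whether U ∩ (A ∖ {x}) ≠ ∅ for every such U.
  x = λ: open {λ} ∋ x has {λ} ∩ (A ∖ {λ}) = ∅, so x is NOT a limit point.
  x = μ: opens ∋ x are {λ, μ, ν, ξ}, {λ, μ, ν, ξ, ρ}; each meets A ∖ {μ}, so x IS a limit point.
  x = ν: open {ν} ∋ x has {ν} ∩ (A ∖ {ν}) = ∅, so x is NOT a limit point.
  x = ξ: open {ξ} ∋ x has {ξ} ∩ (A ∖ {ξ}) = ∅, so x is NOT a limit point.
  x = ρ: opens ∋ x are {ν, ρ}, {λ, ν, ρ}, {ν, ξ, ρ}, {λ, ν, ξ, ρ}, {λ, μ, ν, ξ, ρ}; each meets A ∖ {ρ}, so x IS a limit point.
Collecting: A' = {μ, ρ}.


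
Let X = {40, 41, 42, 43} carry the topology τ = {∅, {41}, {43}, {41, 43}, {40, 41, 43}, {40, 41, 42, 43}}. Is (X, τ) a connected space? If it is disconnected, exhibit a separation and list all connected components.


(X, τ) is connected.

Find clopen sets (U ∈ τ with X ∖ U ∈ τ):
  U = ∅, X ∖ U = {40, 41, 42, 43} — both open, so U is clopen.
  U = {40, 41, 42, 43}, X ∖ U = ∅ — both open, so U is clopen.
Only trivial clopens (∅ and X) exist, so (X, τ) is connected.
Compute connected components by grouping points that agree on all clopens:
  component: {40, 41, 42, 43}


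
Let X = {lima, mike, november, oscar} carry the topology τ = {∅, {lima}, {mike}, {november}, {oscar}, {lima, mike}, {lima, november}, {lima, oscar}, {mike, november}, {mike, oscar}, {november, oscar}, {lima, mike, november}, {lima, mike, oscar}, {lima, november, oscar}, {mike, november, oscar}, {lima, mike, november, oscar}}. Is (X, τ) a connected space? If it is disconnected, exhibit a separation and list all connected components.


(X, τ) is disconnected; components = [{lima}, {mike}, {november}, {oscar}].

Find clopen sets (U ∈ τ with X ∖ U ∈ τ):
  U = ∅, X ∖ U = {lima, mike, november, oscar} — both open, so U is clopen.
  U = {lima}, X ∖ U = {mike, november, oscar} — both open, so U is clopen.
  U = {mike}, X ∖ U = {lima, november, oscar} — both open, so U is clopen.
  U = {november}, X ∖ U = {lima, mike, oscar} — both open, so U is clopen.
  U = {oscar}, X ∖ U = {lima, mike, november} — both open, so U is clopen.
  U = {lima, mike}, X ∖ U = {november, oscar} — both open, so U is clopen.
  U = {lima, november}, X ∖ U = {mike, oscar} — both open, so U is clopen.
  U = {lima, oscar}, X ∖ U = {mike, november} — both open, so U is clopen.
  U = {mike, november}, X ∖ U = {lima, oscar} — both open, so U is clopen.
  U = {mike, oscar}, X ∖ U = {lima, november} — both open, so U is clopen.
  U = {november, oscar}, X ∖ U = {lima, mike} — both open, so U is clopen.
  U = {lima, mike, november}, X ∖ U = {oscar} — both open, so U is clopen.
  U = {lima, mike, oscar}, X ∖ U = {november} — both open, so U is clopen.
  U = {lima, november, oscar}, X ∖ U = {mike} — both open, so U is clopen.
  U = {mike, november, oscar}, X ∖ U = {lima} — both open, so U is clopen.
  U = {lima, mike, november, oscar}, X ∖ U = ∅ — both open, so U is clopen.
Nontrivial clopen(s) exist: e.g. {mike, november}. So (X, τ) is disconnected.
Compute connected components by grouping points that agree on all clopens:
  component: {lima}
  component: {mike}
  component: {november}
  component: {oscar}


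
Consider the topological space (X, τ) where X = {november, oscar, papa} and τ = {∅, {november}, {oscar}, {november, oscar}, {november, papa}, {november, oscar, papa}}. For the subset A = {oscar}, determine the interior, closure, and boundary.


int(A) = {oscar}, cl(A) = {oscar}, ∂A = ∅.

Closed sets in (X, τ) are complements of opens:
  closed(X, τ) = {∅, {oscar}, {papa}, {november, papa}, {oscar, papa}, {november, oscar, papa}}.
int(A) = ⋃ {U ∈ τ : U ⊆ A}. Opens contained in A: ∅, {oscar}.
Taking the union of these: int(A) = {oscar}.
cl(A) = ⋂ {C closed : A ⊆ C}. Closed sets containing A: {oscar}, {oscar, papa}, {november, oscar, papa}.
Intersecting these: cl(A) = {oscar}.
∂A = cl(A) ∖ int(A) = {oscar} ∖ {oscar} = ∅.


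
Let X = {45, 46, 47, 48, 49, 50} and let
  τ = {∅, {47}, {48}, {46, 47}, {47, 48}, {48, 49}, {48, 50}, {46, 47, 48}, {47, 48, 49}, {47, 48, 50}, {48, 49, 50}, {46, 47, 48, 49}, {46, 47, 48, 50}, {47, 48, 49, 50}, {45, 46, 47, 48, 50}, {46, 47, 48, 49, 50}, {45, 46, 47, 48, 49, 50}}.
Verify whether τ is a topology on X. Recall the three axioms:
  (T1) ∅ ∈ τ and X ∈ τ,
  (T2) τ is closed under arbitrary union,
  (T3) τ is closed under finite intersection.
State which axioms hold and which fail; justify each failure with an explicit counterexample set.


τ IS a topology on X.

Axiom (T1): ∅ ∈ τ? Yes; X ∈ τ? Yes.
Axiom (T2/T3): check pairwise unions and intersections of members of τ.
All pairwise intersections and unions checked — each lies in τ. Therefore τ satisfies (T1), (T2), (T3): it IS a topology on X.


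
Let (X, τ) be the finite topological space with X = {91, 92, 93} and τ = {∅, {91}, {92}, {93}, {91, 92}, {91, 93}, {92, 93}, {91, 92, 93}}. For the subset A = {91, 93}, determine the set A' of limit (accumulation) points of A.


A' = ∅

For each x ∈ X, list the open sets U ∈ τ with x ∈ U, then check whether U ∩ (A ∖ {x}) ≠ ∅ for every such U.
  x = 91: open {91} ∋ x has {91} ∩ (A ∖ {91}) = ∅, so x is NOT a limit point.
  x = 92: open {92} ∋ x has {92} ∩ (A ∖ {92}) = ∅, so x is NOT a limit point.
  x = 93: open {93} ∋ x has {93} ∩ (A ∖ {93}) = ∅, so x is NOT a limit point.
Collecting: A' = ∅.


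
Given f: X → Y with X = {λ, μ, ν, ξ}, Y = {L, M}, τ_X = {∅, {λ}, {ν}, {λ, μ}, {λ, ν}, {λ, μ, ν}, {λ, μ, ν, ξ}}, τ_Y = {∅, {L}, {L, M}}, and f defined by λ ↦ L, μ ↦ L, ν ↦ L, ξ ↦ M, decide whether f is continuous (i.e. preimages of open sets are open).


f IS continuous.

Compute f^{-1}(U) for each U ∈ τ_Y:
  U = ∅: f^{-1}(U) = ∅ ∈ τ_X ✓.
  U = {L}: f^{-1}(U) = {λ, μ, ν} ∈ τ_X ✓.
  U = {L, M}: f^{-1}(U) = {λ, μ, ν, ξ} ∈ τ_X ✓.
Every preimage lies in τ_X, so f IS continuous.


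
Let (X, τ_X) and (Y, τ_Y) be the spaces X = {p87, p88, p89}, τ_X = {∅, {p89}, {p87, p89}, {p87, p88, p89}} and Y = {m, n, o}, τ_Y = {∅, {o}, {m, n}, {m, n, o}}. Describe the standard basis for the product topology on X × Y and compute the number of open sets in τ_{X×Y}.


Basis B = {∅ × ∅, {p89} × {o}, {p87, p89} × {o}, {p89} × {m, n}, {p87, p88, p89} × {o}, {p89} × {m, n, o}, {p87, p89} × {m, n}, {p87, p89} × {m, n, o}, {p87, p88, p89} × {m, n}, {p87, p88, p89} × {m, n, o}}; |τ_{X×Y}| = 16.

Enumerate products U × V with U ∈ τ_X, V ∈ τ_Y (deduplicated):
  ∅ × ∅ = {} (∅)
  {p89} × {o} = {(p89,o)}
  {p87, p89} × {o} = {(p87,o), (p89,o)}
  {p89} × {m, n} = {(p89,m), (p89,n)}
  {p87, p88, p89} × {o} = {(p87,o), (p88,o), (p89,o)}
  {p89} × {m, n, o} = {(p89,m), (p89,n), (p89,o)}
  {p87, p89} × {m, n} = {(p87,m), (p87,n), (p89,m), (p89,n)}
  {p87, p89} × {m, n, o} = {(p87,m), (p87,n), (p87,o), (p89,m), (p89,n), (p89,o)}
  {p87, p88, p89} × {m, n} = {(p87,m), (p87,n), (p88,m), (p88,n), (p89,m), (p89,n)}
  {p87, p88, p89} × {m, n, o} = {(p87,m), (p87,n), (p87,o), (p88,m), (p88,n), (p88,o), (p89,m), (p89,n), (p89,o)}
These 10 distinct sets form the basis B.
Close under arbitrary unions to get τ_{X×Y}; counting gives |τ_{X×Y}| = 16.


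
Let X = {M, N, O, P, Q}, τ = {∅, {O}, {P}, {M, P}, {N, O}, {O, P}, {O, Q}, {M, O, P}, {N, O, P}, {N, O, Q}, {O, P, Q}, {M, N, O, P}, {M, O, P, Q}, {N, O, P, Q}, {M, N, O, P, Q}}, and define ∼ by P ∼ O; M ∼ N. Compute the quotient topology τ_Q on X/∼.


X/∼ = {[M=N], [O=P], [Q]}; |τ_Q| = 5.

Equivalence classes: [M=N], [O=P], [Q].
Quotient map π: X → X/∼ sends M ↦ [M=N], N ↦ [M=N], O ↦ [O=P], P ↦ [O=P], Q ↦ [Q].
For each subset V ⊆ X/∼, compute π^{-1}(V) ⊆ X and check whether π^{-1}(V) ∈ τ. V is open in τ_Q iff π^{-1}(V) ∈ τ.
  V = {}: π^{-1}(V) = ∅ ∈ τ ✓.
  V = {[M=N]}: π^{-1}(V) = {M, N} ∉ τ ✗.
  V = {[O=P]}: π^{-1}(V) = {O, P} ∈ τ ✓.
  V = {[M=N], [O=P]}: π^{-1}(V) = {M, N, O, P} ∈ τ ✓.
  V = {[Q]}: π^{-1}(V) = {Q} ∉ τ ✗.
  V = {[M=N], [Q]}: π^{-1}(V) = {M, N, Q} ∉ τ ✗.
  V = {[O=P], [Q]}: π^{-1}(V) = {O, P, Q} ∈ τ ✓.
  V = {[M=N], [O=P], [Q]}: π^{-1}(V) = {M, N, O, P, Q} ∈ τ ✓.
Open sets in the quotient: τ_Q = {{}, {[O=P]}, {[M=N], [O=P]}, {[O=P], [Q]}, {[M=N], [O=P], [Q]}} (5 elements).


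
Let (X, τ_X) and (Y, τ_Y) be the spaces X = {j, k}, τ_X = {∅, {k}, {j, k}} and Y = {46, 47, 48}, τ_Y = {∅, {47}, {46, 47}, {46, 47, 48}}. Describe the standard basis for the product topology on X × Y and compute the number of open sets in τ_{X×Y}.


Basis B = {∅ × ∅, {k} × {47}, {j, k} × {47}, {k} × {46, 47}, {k} × {46, 47, 48}, {j, k} × {46, 47}, {j, k} × {46, 47, 48}}; |τ_{X×Y}| = 10.

Enumerate products U × V with U ∈ τ_X, V ∈ τ_Y (deduplicated):
  ∅ × ∅ = {} (∅)
  {k} × {47} = {(k,47)}
  {j, k} × {47} = {(j,47), (k,47)}
  {k} × {46, 47} = {(k,46), (k,47)}
  {k} × {46, 47, 48} = {(k,46), (k,47), (k,48)}
  {j, k} × {46, 47} = {(j,46), (j,47), (k,46), (k,47)}
  {j, k} × {46, 47, 48} = {(j,46), (j,47), (j,48), (k,46), (k,47), (k,48)}
These 7 distinct sets form the basis B.
Close under arbitrary unions to get τ_{X×Y}; counting gives |τ_{X×Y}| = 10.


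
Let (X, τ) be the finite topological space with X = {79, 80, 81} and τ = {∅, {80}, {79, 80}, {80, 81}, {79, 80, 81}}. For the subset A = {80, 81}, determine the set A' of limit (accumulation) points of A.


A' = {79, 81}

For each x ∈ X, list the open sets U ∈ τ with x ∈ U, then check whether U ∩ (A ∖ {x}) ≠ ∅ for every such U.
  x = 79: opens ∋ x are {79, 80}, {79, 80, 81}; each meets A ∖ {79}, so x IS a limit point.
  x = 80: open {80} ∋ x has {80} ∩ (A ∖ {80}) = ∅, so x is NOT a limit point.
  x = 81: opens ∋ x are {80, 81}, {79, 80, 81}; each meets A ∖ {81}, so x IS a limit point.
Collecting: A' = {79, 81}.


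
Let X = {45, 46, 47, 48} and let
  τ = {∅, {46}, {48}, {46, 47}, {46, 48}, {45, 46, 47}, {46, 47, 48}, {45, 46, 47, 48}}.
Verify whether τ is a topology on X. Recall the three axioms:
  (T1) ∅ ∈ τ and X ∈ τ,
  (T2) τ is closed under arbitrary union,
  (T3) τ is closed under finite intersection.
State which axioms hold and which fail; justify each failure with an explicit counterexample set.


τ IS a topology on X.

Axiom (T1): ∅ ∈ τ? Yes; X ∈ τ? Yes.
Axiom (T2/T3): check pairwise unions and intersections of members of τ.
All pairwise intersections and unions checked — each lies in τ. Therefore τ satisfies (T1), (T2), (T3): it IS a topology on X.


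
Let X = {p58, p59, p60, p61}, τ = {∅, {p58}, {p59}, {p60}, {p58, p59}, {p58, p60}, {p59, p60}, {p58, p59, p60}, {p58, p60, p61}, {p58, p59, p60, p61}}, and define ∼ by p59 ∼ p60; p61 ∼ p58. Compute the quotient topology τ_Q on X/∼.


X/∼ = {[p58=p61], [p59=p60]}; |τ_Q| = 3.

Equivalence classes: [p58=p61], [p59=p60].
Quotient map π: X → X/∼ sends p58 ↦ [p58=p61], p59 ↦ [p59=p60], p60 ↦ [p59=p60], p61 ↦ [p58=p61].
For each subset V ⊆ X/∼, compute π^{-1}(V) ⊆ X and check whether π^{-1}(V) ∈ τ. V is open in τ_Q iff π^{-1}(V) ∈ τ.
  V = {}: π^{-1}(V) = ∅ ∈ τ ✓.
  V = {[p58=p61]}: π^{-1}(V) = {p58, p61} ∉ τ ✗.
  V = {[p59=p60]}: π^{-1}(V) = {p59, p60} ∈ τ ✓.
  V = {[p58=p61], [p59=p60]}: π^{-1}(V) = {p58, p59, p60, p61} ∈ τ ✓.
Open sets in the quotient: τ_Q = {{}, {[p59=p60]}, {[p58=p61], [p59=p60]}} (3 elements).


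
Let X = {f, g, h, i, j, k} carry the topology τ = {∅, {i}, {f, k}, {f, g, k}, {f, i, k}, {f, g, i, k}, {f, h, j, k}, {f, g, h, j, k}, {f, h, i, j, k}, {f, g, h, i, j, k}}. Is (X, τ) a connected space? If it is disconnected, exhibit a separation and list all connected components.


(X, τ) is disconnected; components = [{i}, {f, g, h, j, k}].

Find clopen sets (U ∈ τ with X ∖ U ∈ τ):
  U = ∅, X ∖ U = {f, g, h, i, j, k} — both open, so U is clopen.
  U = {i}, X ∖ U = {f, g, h, j, k} — both open, so U is clopen.
  U = {f, g, h, j, k}, X ∖ U = {i} — both open, so U is clopen.
  U = {f, g, h, i, j, k}, X ∖ U = ∅ — both open, so U is clopen.
Nontrivial clopen(s) exist: e.g. {i}. So (X, τ) is disconnected.
Compute connected components by grouping points that agree on all clopens:
  component: {i}
  component: {f, g, h, j, k}


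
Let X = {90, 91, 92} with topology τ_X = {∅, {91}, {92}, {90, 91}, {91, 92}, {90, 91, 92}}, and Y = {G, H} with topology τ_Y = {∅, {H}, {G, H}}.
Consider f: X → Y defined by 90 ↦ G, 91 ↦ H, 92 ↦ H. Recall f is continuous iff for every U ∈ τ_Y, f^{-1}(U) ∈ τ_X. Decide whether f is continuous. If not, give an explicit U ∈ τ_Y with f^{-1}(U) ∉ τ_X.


f IS continuous.

Compute f^{-1}(U) for each U ∈ τ_Y:
  U = ∅: f^{-1}(U) = ∅ ∈ τ_X ✓.
  U = {H}: f^{-1}(U) = {91, 92} ∈ τ_X ✓.
  U = {G, H}: f^{-1}(U) = {90, 91, 92} ∈ τ_X ✓.
Every preimage lies in τ_X, so f IS continuous.


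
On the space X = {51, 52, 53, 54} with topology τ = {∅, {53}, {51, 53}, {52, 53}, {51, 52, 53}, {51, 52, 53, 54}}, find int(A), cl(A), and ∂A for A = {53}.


int(A) = {53}, cl(A) = {51, 52, 53, 54}, ∂A = {51, 52, 54}.

Closed sets in (X, τ) are complements of opens:
  closed(X, τ) = {∅, {54}, {51, 54}, {52, 54}, {51, 52, 54}, {51, 52, 53, 54}}.
int(A) = ⋃ {U ∈ τ : U ⊆ A}. Opens contained in A: ∅, {53}.
Taking the union of these: int(A) = {53}.
cl(A) = ⋂ {C closed : A ⊆ C}. Closed sets containing A: {51, 52, 53, 54}.
Intersecting these: cl(A) = {51, 52, 53, 54}.
∂A = cl(A) ∖ int(A) = {51, 52, 53, 54} ∖ {53} = {51, 52, 54}.


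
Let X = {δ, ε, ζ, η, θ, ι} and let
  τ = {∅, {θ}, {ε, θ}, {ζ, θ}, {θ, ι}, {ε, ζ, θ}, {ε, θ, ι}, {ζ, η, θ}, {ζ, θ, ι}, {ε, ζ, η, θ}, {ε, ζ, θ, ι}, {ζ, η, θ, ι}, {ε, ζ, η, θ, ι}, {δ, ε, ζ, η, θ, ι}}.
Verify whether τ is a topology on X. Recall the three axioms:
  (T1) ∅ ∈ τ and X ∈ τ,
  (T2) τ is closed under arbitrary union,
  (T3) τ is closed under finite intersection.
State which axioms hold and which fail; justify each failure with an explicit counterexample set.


τ IS a topology on X.

Axiom (T1): ∅ ∈ τ? Yes; X ∈ τ? Yes.
Axiom (T2/T3): check pairwise unions and intersections of members of τ.
All pairwise intersections and unions checked — each lies in τ. Therefore τ satisfies (T1), (T2), (T3): it IS a topology on X.


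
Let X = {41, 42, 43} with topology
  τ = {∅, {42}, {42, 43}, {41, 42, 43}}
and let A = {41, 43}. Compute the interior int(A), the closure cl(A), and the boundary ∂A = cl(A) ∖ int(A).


int(A) = ∅, cl(A) = {41, 43}, ∂A = {41, 43}.

Closed sets in (X, τ) are complements of opens:
  closed(X, τ) = {∅, {41}, {41, 43}, {41, 42, 43}}.
int(A) = ⋃ {U ∈ τ : U ⊆ A}. Opens contained in A: ∅.
Taking the union of these: int(A) = ∅.
cl(A) = ⋂ {C closed : A ⊆ C}. Closed sets containing A: {41, 43}, {41, 42, 43}.
Intersecting these: cl(A) = {41, 43}.
∂A = cl(A) ∖ int(A) = {41, 43} ∖ ∅ = {41, 43}.


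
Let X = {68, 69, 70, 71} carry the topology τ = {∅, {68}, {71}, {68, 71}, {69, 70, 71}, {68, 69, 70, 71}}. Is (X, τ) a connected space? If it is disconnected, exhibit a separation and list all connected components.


(X, τ) is disconnected; components = [{68}, {69, 70, 71}].

Find clopen sets (U ∈ τ with X ∖ U ∈ τ):
  U = ∅, X ∖ U = {68, 69, 70, 71} — both open, so U is clopen.
  U = {68}, X ∖ U = {69, 70, 71} — both open, so U is clopen.
  U = {69, 70, 71}, X ∖ U = {68} — both open, so U is clopen.
  U = {68, 69, 70, 71}, X ∖ U = ∅ — both open, so U is clopen.
Nontrivial clopen(s) exist: e.g. {69, 70, 71}. So (X, τ) is disconnected.
Compute connected components by grouping points that agree on all clopens:
  component: {68}
  component: {69, 70, 71}


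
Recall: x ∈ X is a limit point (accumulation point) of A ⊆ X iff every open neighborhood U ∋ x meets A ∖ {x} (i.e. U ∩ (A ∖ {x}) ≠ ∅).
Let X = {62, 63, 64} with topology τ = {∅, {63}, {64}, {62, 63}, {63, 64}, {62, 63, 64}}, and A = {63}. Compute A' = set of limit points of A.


A' = {62}

For each x ∈ X, list the open sets U ∈ τ with x ∈ U, then check whether U ∩ (A ∖ {x}) ≠ ∅ for every such U.
  x = 62: opens ∋ x are {62, 63}, {62, 63, 64}; each meets A ∖ {62}, so x IS a limit point.
  x = 63: open {63} ∋ x has {63} ∩ (A ∖ {63}) = ∅, so x is NOT a limit point.
  x = 64: open {64} ∋ x has {64} ∩ (A ∖ {64}) = ∅, so x is NOT a limit point.
Collecting: A' = {62}.


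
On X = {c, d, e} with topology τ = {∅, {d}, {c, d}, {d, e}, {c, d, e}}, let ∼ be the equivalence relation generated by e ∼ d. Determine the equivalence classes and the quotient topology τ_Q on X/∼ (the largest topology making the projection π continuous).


X/∼ = {[c], [d=e]}; |τ_Q| = 3.

Equivalence classes: [c], [d=e].
Quotient map π: X → X/∼ sends c ↦ [c], d ↦ [d=e], e ↦ [d=e].
For each subset V ⊆ X/∼, compute π^{-1}(V) ⊆ X and check whether π^{-1}(V) ∈ τ. V is open in τ_Q iff π^{-1}(V) ∈ τ.
  V = {}: π^{-1}(V) = ∅ ∈ τ ✓.
  V = {[c]}: π^{-1}(V) = {c} ∉ τ ✗.
  V = {[d=e]}: π^{-1}(V) = {d, e} ∈ τ ✓.
  V = {[c], [d=e]}: π^{-1}(V) = {c, d, e} ∈ τ ✓.
Open sets in the quotient: τ_Q = {{}, {[d=e]}, {[c], [d=e]}} (3 elements).


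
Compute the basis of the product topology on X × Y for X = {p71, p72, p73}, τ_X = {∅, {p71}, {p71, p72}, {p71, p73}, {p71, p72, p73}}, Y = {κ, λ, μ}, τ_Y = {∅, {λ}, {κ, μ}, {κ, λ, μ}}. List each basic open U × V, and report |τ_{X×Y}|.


Basis B = {∅ × ∅, {p71} × {λ}, {p71} × {κ, μ}, {p71, p72} × {λ}, {p71, p73} × {λ}, {p71} × {κ, λ, μ}, {p71, p72, p73} × {λ}, {p71, p72} × {κ, μ}, {p71, p73} × {κ, μ}, {p71, p72} × {κ, λ, μ}, {p71, p73} × {κ, λ, μ}, {p71, p72, p73} × {κ, μ}, {p71, p72, p73} × {κ, λ, μ}}; |τ_{X×Y}| = 25.

Enumerate products U × V with U ∈ τ_X, V ∈ τ_Y (deduplicated):
  ∅ × ∅ = {} (∅)
  {p71} × {λ} = {(p71,λ)}
  {p71} × {κ, μ} = {(p71,κ), (p71,μ)}
  {p71, p72} × {λ} = {(p71,λ), (p72,λ)}
  {p71, p73} × {λ} = {(p71,λ), (p73,λ)}
  {p71} × {κ, λ, μ} = {(p71,κ), (p71,λ), (p71,μ)}
  {p71, p72, p73} × {λ} = {(p71,λ), (p72,λ), (p73,λ)}
  {p71, p72} × {κ, μ} = {(p71,κ), (p71,μ), (p72,κ), (p72,μ)}
  {p71, p73} × {κ, μ} = {(p71,κ), (p71,μ), (p73,κ), (p73,μ)}
  {p71, p72} × {κ, λ, μ} = {(p71,κ), (p71,λ), (p71,μ), (p72,κ), (p72,λ), (p72,μ)}
  {p71, p73} × {κ, λ, μ} = {(p71,κ), (p71,λ), (p71,μ), (p73,κ), (p73,λ), (p73,μ)}
  {p71, p72, p73} × {κ, μ} = {(p71,κ), (p71,μ), (p72,κ), (p72,μ), (p73,κ), (p73,μ)}
  {p71, p72, p73} × {κ, λ, μ} = {(p71,κ), (p71,λ), (p71,μ), (p72,κ), (p72,λ), (p72,μ), (p73,κ), (p73,λ), (p73,μ)}
These 13 distinct sets form the basis B.
Close under arbitrary unions to get τ_{X×Y}; counting gives |τ_{X×Y}| = 25.


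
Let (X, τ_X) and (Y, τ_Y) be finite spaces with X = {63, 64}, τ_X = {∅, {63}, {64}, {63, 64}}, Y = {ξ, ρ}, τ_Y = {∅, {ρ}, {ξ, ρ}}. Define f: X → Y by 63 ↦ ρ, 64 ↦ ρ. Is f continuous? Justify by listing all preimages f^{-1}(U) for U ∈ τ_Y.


f IS continuous.

Compute f^{-1}(U) for each U ∈ τ_Y:
  U = ∅: f^{-1}(U) = ∅ ∈ τ_X ✓.
  U = {ρ}: f^{-1}(U) = {63, 64} ∈ τ_X ✓.
  U = {ξ, ρ}: f^{-1}(U) = {63, 64} ∈ τ_X ✓.
Every preimage lies in τ_X, so f IS continuous.


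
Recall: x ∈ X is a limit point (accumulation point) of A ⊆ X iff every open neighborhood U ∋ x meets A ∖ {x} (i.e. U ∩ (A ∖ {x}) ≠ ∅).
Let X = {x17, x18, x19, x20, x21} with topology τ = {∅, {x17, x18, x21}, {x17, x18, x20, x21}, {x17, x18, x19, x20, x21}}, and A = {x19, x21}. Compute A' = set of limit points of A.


A' = {x17, x18, x19, x20}

For each x ∈ X, list the open sets U ∈ τ with x ∈ U, then check whether U ∩ (A ∖ {x}) ≠ ∅ for every such U.
  x = x17: opens ∋ x are {x17, x18, x21}, {x17, x18, x20, x21}, {x17, x18, x19, x20, x21}; each meets A ∖ {x17}, so x IS a limit point.
  x = x18: opens ∋ x are {x17, x18, x21}, {x17, x18, x20, x21}, {x17, x18, x19, x20, x21}; each meets A ∖ {x18}, so x IS a limit point.
  x = x19: opens ∋ x are {x17, x18, x19, x20, x21}; each meets A ∖ {x19}, so x IS a limit point.
  x = x20: opens ∋ x are {x17, x18, x20, x21}, {x17, x18, x19, x20, x21}; each meets A ∖ {x20}, so x IS a limit point.
  x = x21: open {x17, x18, x21} ∋ x has {x17, x18, x21} ∩ (A ∖ {x21}) = ∅, so x is NOT a limit point.
Collecting: A' = {x17, x18, x19, x20}.


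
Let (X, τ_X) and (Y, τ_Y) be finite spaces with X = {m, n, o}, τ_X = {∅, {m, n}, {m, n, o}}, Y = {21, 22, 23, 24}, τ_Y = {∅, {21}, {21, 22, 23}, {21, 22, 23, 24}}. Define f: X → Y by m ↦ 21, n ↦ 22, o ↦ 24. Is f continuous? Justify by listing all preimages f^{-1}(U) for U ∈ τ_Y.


f is NOT continuous.

Compute f^{-1}(U) for each U ∈ τ_Y:
  U = ∅: f^{-1}(U) = ∅ ∈ τ_X ✓.
  U = {21}: f^{-1}(U) = {m} ∉ τ_X ✗.
  U = {21, 22, 23}: f^{-1}(U) = {m, n} ∈ τ_X ✓.
  U = {21, 22, 23, 24}: f^{-1}(U) = {m, n, o} ∈ τ_X ✓.
Found U = {21} with f^{-1}(U) = {m} not in τ_X. Therefore f is NOT continuous.


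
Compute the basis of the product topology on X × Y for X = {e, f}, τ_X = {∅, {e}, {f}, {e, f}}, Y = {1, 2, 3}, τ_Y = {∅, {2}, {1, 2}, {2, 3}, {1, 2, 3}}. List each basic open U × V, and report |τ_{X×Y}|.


Basis B = {∅ × ∅, {e} × {2}, {f} × {2}, {e} × {1, 2}, {e} × {2, 3}, {e, f} × {2}, {f} × {1, 2}, {f} × {2, 3}, {e} × {1, 2, 3}, {f} × {1, 2, 3}, {e, f} × {1, 2}, {e, f} × {2, 3}, {e, f} × {1, 2, 3}}; |τ_{X×Y}| = 25.

Enumerate products U × V with U ∈ τ_X, V ∈ τ_Y (deduplicated):
  ∅ × ∅ = {} (∅)
  {e} × {2} = {(e,2)}
  {f} × {2} = {(f,2)}
  {e} × {1, 2} = {(e,1), (e,2)}
  {e} × {2, 3} = {(e,2), (e,3)}
  {e, f} × {2} = {(e,2), (f,2)}
  {f} × {1, 2} = {(f,1), (f,2)}
  {f} × {2, 3} = {(f,2), (f,3)}
  {e} × {1, 2, 3} = {(e,1), (e,2), (e,3)}
  {f} × {1, 2, 3} = {(f,1), (f,2), (f,3)}
  {e, f} × {1, 2} = {(e,1), (e,2), (f,1), (f,2)}
  {e, f} × {2, 3} = {(e,2), (e,3), (f,2), (f,3)}
  {e, f} × {1, 2, 3} = {(e,1), (e,2), (e,3), (f,1), (f,2), (f,3)}
These 13 distinct sets form the basis B.
Close under arbitrary unions to get τ_{X×Y}; counting gives |τ_{X×Y}| = 25.


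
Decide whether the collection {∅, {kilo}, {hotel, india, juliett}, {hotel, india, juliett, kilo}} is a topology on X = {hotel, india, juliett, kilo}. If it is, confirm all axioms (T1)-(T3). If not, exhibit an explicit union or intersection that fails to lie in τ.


τ IS a topology on X.

Axiom (T1): ∅ ∈ τ? Yes; X ∈ τ? Yes.
Axiom (T2/T3): check pairwise unions and intersections of members of τ.
All pairwise intersections and unions checked — each lies in τ. Therefore τ satisfies (T1), (T2), (T3): it IS a topology on X.


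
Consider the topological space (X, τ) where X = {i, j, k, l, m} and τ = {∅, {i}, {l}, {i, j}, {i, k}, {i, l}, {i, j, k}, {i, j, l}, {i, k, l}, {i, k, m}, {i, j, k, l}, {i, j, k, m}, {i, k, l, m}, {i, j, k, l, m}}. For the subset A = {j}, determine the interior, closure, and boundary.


int(A) = ∅, cl(A) = {j}, ∂A = {j}.

Closed sets in (X, τ) are complements of opens:
  closed(X, τ) = {∅, {j}, {l}, {m}, {j, l}, {j, m}, {k, m}, {l, m}, {j, k, m}, {j, l, m}, {k, l, m}, {i, j, k, m}, {j, k, l, m}, {i, j, k, l, m}}.
int(A) = ⋃ {U ∈ τ : U ⊆ A}. Opens contained in A: ∅.
Taking the union of these: int(A) = ∅.
cl(A) = ⋂ {C closed : A ⊆ C}. Closed sets containing A: {j}, {j, l}, {j, m}, {j, k, m}, {j, l, m}, {i, j, k, m}, {j, k, l, m}, {i, j, k, l, m}.
Intersecting these: cl(A) = {j}.
∂A = cl(A) ∖ int(A) = {j} ∖ ∅ = {j}.


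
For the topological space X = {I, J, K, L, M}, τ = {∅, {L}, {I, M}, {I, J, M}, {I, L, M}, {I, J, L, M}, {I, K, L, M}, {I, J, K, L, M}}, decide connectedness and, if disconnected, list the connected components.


(X, τ) is connected.

Find clopen sets (U ∈ τ with X ∖ U ∈ τ):
  U = ∅, X ∖ U = {I, J, K, L, M} — both open, so U is clopen.
  U = {I, J, K, L, M}, X ∖ U = ∅ — both open, so U is clopen.
Only trivial clopens (∅ and X) exist, so (X, τ) is connected.
Compute connected components by grouping points that agree on all clopens:
  component: {I, J, K, L, M}


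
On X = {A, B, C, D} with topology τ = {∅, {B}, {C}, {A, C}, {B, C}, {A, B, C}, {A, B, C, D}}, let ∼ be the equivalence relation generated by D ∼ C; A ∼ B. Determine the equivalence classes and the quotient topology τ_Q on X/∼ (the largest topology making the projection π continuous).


X/∼ = {[A=B], [C=D]}; |τ_Q| = 2.

Equivalence classes: [A=B], [C=D].
Quotient map π: X → X/∼ sends A ↦ [A=B], B ↦ [A=B], C ↦ [C=D], D ↦ [C=D].
For each subset V ⊆ X/∼, compute π^{-1}(V) ⊆ X and check whether π^{-1}(V) ∈ τ. V is open in τ_Q iff π^{-1}(V) ∈ τ.
  V = {}: π^{-1}(V) = ∅ ∈ τ ✓.
  V = {[A=B]}: π^{-1}(V) = {A, B} ∉ τ ✗.
  V = {[C=D]}: π^{-1}(V) = {C, D} ∉ τ ✗.
  V = {[A=B], [C=D]}: π^{-1}(V) = {A, B, C, D} ∈ τ ✓.
Open sets in the quotient: τ_Q = {{}, {[A=B], [C=D]}} (2 elements).


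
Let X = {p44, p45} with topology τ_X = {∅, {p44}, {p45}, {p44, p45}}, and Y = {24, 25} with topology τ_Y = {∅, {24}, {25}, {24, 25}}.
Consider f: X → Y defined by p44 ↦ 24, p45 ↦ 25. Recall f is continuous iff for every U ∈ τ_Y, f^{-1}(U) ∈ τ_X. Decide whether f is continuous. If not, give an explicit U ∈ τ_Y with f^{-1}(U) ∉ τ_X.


f IS continuous.

Compute f^{-1}(U) for each U ∈ τ_Y:
  U = ∅: f^{-1}(U) = ∅ ∈ τ_X ✓.
  U = {24}: f^{-1}(U) = {p44} ∈ τ_X ✓.
  U = {25}: f^{-1}(U) = {p45} ∈ τ_X ✓.
  U = {24, 25}: f^{-1}(U) = {p44, p45} ∈ τ_X ✓.
Every preimage lies in τ_X, so f IS continuous.


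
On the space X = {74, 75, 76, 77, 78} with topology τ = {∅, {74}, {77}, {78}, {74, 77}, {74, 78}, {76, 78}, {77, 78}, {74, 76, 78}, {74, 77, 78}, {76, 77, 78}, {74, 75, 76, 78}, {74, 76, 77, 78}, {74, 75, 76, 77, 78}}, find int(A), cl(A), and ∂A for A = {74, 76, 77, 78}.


int(A) = {74, 76, 77, 78}, cl(A) = {74, 75, 76, 77, 78}, ∂A = {75}.

Closed sets in (X, τ) are complements of opens:
  closed(X, τ) = {∅, {75}, {77}, {74, 75}, {75, 76}, {75, 77}, {74, 75, 76}, {74, 75, 77}, {75, 76, 77}, {75, 76, 78}, {74, 75, 76, 77}, {74, 75, 76, 78}, {75, 76, 77, 78}, {74, 75, 76, 77, 78}}.
int(A) = ⋃ {U ∈ τ : U ⊆ A}. Opens contained in A: ∅, {74}, {77}, {78}, {74, 77}, {74, 78}, {76, 78}, {77, 78}, {74, 76, 78}, {74, 77, 78}, {76, 77, 78}, {74, 76, 77, 78}.
Taking the union of these: int(A) = {74, 76, 77, 78}.
cl(A) = ⋂ {C closed : A ⊆ C}. Closed sets containing A: {74, 75, 76, 77, 78}.
Intersecting these: cl(A) = {74, 75, 76, 77, 78}.
∂A = cl(A) ∖ int(A) = {74, 75, 76, 77, 78} ∖ {74, 76, 77, 78} = {75}.


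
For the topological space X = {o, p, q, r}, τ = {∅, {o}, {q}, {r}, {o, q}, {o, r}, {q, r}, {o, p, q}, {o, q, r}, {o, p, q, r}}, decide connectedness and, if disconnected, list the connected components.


(X, τ) is disconnected; components = [{r}, {o, p, q}].

Find clopen sets (U ∈ τ with X ∖ U ∈ τ):
  U = ∅, X ∖ U = {o, p, q, r} — both open, so U is clopen.
  U = {r}, X ∖ U = {o, p, q} — both open, so U is clopen.
  U = {o, p, q}, X ∖ U = {r} — both open, so U is clopen.
  U = {o, p, q, r}, X ∖ U = ∅ — both open, so U is clopen.
Nontrivial clopen(s) exist: e.g. {r}. So (X, τ) is disconnected.
Compute connected components by grouping points that agree on all clopens:
  component: {r}
  component: {o, p, q}


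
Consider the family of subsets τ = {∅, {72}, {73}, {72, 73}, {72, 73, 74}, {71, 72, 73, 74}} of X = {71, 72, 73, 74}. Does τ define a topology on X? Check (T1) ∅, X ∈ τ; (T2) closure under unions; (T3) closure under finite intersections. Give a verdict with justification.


τ IS a topology on X.

Axiom (T1): ∅ ∈ τ? Yes; X ∈ τ? Yes.
Axiom (T2/T3): check pairwise unions and intersections of members of τ.
All pairwise intersections and unions checked — each lies in τ. Therefore τ satisfies (T1), (T2), (T3): it IS a topology on X.


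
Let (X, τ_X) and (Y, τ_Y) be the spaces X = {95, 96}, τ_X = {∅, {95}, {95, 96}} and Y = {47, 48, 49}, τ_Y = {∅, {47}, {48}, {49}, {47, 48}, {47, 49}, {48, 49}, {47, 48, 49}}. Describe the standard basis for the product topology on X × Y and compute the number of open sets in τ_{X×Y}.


Basis B = {∅ × ∅, {95} × {47}, {95} × {48}, {95} × {49}, {95} × {47, 48}, {95} × {47, 49}, {95, 96} × {47}, {95} × {48, 49}, {95, 96} × {48}, {95, 96} × {49}, {95} × {47, 48, 49}, {95, 96} × {47, 48}, {95, 96} × {47, 49}, {95, 96} × {48, 49}, {95, 96} × {47, 48, 49}}; |τ_{X×Y}| = 27.

Enumerate products U × V with U ∈ τ_X, V ∈ τ_Y (deduplicated):
  ∅ × ∅ = {} (∅)
  {95} × {47} = {(95,47)}
  {95} × {48} = {(95,48)}
  {95} × {49} = {(95,49)}
  {95} × {47, 48} = {(95,47), (95,48)}
  {95} × {47, 49} = {(95,47), (95,49)}
  {95, 96} × {47} = {(95,47), (96,47)}
  {95} × {48, 49} = {(95,48), (95,49)}
  {95, 96} × {48} = {(95,48), (96,48)}
  {95, 96} × {49} = {(95,49), (96,49)}
  {95} × {47, 48, 49} = {(95,47), (95,48), (95,49)}
  {95, 96} × {47, 48} = {(95,47), (95,48), (96,47), (96,48)}
  {95, 96} × {47, 49} = {(95,47), (95,49), (96,47), (96,49)}
  {95, 96} × {48, 49} = {(95,48), (95,49), (96,48), (96,49)}
  {95, 96} × {47, 48, 49} = {(95,47), (95,48), (95,49), (96,47), (96,48), (96,49)}
These 15 distinct sets form the basis B.
Close under arbitrary unions to get τ_{X×Y}; counting gives |τ_{X×Y}| = 27.


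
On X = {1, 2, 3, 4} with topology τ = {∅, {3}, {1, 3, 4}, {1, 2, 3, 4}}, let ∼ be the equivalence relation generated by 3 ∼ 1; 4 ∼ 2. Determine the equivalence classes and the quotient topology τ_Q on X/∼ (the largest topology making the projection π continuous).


X/∼ = {[1=3], [2=4]}; |τ_Q| = 2.

Equivalence classes: [1=3], [2=4].
Quotient map π: X → X/∼ sends 1 ↦ [1=3], 2 ↦ [2=4], 3 ↦ [1=3], 4 ↦ [2=4].
For each subset V ⊆ X/∼, compute π^{-1}(V) ⊆ X and check whether π^{-1}(V) ∈ τ. V is open in τ_Q iff π^{-1}(V) ∈ τ.
  V = {}: π^{-1}(V) = ∅ ∈ τ ✓.
  V = {[1=3]}: π^{-1}(V) = {1, 3} ∉ τ ✗.
  V = {[2=4]}: π^{-1}(V) = {2, 4} ∉ τ ✗.
  V = {[1=3], [2=4]}: π^{-1}(V) = {1, 2, 3, 4} ∈ τ ✓.
Open sets in the quotient: τ_Q = {{}, {[1=3], [2=4]}} (2 elements).


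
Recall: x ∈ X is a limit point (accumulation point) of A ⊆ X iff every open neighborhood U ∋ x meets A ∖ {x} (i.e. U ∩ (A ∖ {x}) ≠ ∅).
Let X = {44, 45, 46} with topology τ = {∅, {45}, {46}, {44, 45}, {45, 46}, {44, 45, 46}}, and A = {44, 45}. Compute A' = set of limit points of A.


A' = {44}

For each x ∈ X, list the open sets U ∈ τ with x ∈ U, then check whether U ∩ (A ∖ {x}) ≠ ∅ for every such U.
  x = 44: opens ∋ x are {44, 45}, {44, 45, 46}; each meets A ∖ {44}, so x IS a limit point.
  x = 45: open {45} ∋ x has {45} ∩ (A ∖ {45}) = ∅, so x is NOT a limit point.
  x = 46: open {46} ∋ x has {46} ∩ (A ∖ {46}) = ∅, so x is NOT a limit point.
Collecting: A' = {44}.
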